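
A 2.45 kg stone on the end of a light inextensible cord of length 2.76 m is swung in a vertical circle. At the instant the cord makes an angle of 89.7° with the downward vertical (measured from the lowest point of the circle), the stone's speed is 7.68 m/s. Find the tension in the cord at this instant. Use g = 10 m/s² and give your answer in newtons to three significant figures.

52.5 N

Take the radial direction toward the centre of the circle as positive. The component of the weight along the string toward the centre is −mg cos φ (φ measured from the bottom), so Newton's second law along the string gives T − mg cos φ = m v²/r.
cos 89.7° = 0.005236, so T = m(v²/r + g cos φ) = 2.45 × ((7.68)²/2.76 + 10.0 × 0.005236) = 2.45 × (21.37 + (0.05236)) = 2.45 × 21.42 = 52.49 N.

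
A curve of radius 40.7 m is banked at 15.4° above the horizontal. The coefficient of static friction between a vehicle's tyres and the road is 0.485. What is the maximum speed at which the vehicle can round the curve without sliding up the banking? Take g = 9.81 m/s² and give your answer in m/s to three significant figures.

At the maximum speed, friction acts down the slope at its limiting value f = μN. Radially (horizontal, toward centre): N sinθ + μN cosθ = mv²/r. Vertically: N cosθ − μN sinθ = mg.
Dividing: v² = r g (sinθ + μcosθ)/(cosθ − μsinθ).
sinθ + μcosθ = 0.2656 + 0.485×0.9641 = 0.7331; cosθ − μsinθ = 0.9641 − 0.485×0.2656 = 0.8353.
v² = 40.7 × 9.81 × 0.7331/0.8353 = 350.4 m²/s², so v = 18.72 m/s.

18.7 m/s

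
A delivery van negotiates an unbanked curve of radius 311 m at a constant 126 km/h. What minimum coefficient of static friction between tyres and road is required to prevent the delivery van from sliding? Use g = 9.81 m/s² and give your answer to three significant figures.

0.402

v = 126/3.6 = 35.00 m/s.
Friction provides the centripetal force: μ_s m g = m v²/r, so μ_s = v²/(g r) = (35.00)²/(9.81 × 311) = 1225/3051 = 0.4015.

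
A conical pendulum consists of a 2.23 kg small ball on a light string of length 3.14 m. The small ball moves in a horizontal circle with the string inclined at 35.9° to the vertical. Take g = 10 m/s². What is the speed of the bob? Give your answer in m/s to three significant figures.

The radius of the circle is r = L sinθ = 3.14 × sin 35.9° = 1.841 m.
Horizontally T sinθ = mv²/r and vertically T cosθ = mg, so tanθ = v²/(rg).
v = √(r g tanθ) = √(1.841 × 10.0 × 0.7239) = √13.33 = 3.651 m/s.

3.65 m/s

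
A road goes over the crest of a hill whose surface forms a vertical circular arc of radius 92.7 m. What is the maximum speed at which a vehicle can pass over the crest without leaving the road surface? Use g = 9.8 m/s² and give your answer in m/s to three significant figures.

30.1 m/s

At the crest the centre of the circle is below the vehicle, so the net downward (centripetal) force is mg − N = mv²/r.
The vehicle leaves the road when N → 0, giving v_max = √(g r) = √(9.8 × 92.7) = 30.14 m/s.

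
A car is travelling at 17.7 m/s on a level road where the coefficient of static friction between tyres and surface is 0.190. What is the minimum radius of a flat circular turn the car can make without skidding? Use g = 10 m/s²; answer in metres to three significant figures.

165 m

At the limit, μ_s m g = m v²/r, so r_min = v²/(μ_s g) = (17.7)²/(0.190 × 10.0) = 313.3/1.900 = 164.9 m.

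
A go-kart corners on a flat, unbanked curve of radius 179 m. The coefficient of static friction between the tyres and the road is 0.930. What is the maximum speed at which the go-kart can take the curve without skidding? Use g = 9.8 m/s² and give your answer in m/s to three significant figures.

On a flat curve, static friction is the only horizontal force, so it must supply the full centripetal force: μ_s m g = m v²/r.
Mass cancels: v_max = √(μ_s g r) = √(0.930 × 9.8 × 179) = √1631 = 40.39 m/s.

40.4 m/s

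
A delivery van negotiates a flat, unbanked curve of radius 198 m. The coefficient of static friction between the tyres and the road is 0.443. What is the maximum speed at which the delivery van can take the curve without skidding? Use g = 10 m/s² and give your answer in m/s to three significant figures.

29.6 m/s

The only inward force on a level bend is static friction, so at the limit f_s = μ_s N = μ_s m g = m v²/r.
Mass cancels: v_max = √(μ_s g r) = √(0.443 × 10.0 × 198) = √877.1 = 29.62 m/s.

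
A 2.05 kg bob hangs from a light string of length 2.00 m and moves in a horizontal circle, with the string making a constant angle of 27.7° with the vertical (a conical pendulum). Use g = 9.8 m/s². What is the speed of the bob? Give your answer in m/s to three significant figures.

The radius of the circle is r = L sinθ = 2.00 × sin 27.7° = 0.9297 m.
Horizontally T sinθ = mv²/r and vertically T cosθ = mg, so tanθ = v²/(rg).
v = √(r g tanθ) = √(0.9297 × 9.8 × 0.5250) = √4.783 = 2.187 m/s.

2.19 m/s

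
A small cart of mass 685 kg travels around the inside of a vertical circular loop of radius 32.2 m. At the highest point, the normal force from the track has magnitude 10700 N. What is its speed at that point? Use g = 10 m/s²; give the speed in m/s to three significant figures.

28.7 m/s

At the top, N + mg = mv²/r, so v = √(r(N/m + g)) = √(32.2 × (10700/685 + 10.0)) = √(32.2 × 25.62) = √825.0 = 28.72 m/s.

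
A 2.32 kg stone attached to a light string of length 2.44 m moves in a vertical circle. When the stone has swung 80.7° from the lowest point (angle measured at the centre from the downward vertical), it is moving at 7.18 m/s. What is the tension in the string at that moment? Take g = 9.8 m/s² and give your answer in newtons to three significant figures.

Take the radial direction toward the centre of the circle as positive. The component of the weight along the string toward the centre is −mg cos φ (φ measured from the bottom), so Newton's second law along the string gives T − mg cos φ = m v²/r.
cos 80.7° = 0.1616, so T = m(v²/r + g cos φ) = 2.32 × ((7.18)²/2.44 + 9.8 × 0.1616) = 2.32 × (21.13 + (1.584)) = 2.32 × 22.71 = 52.69 N.

52.7 N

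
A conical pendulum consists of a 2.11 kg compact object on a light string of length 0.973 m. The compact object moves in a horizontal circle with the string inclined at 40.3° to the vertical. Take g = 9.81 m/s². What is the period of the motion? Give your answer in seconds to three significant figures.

1.73 s

r = L sinθ = 0.6293 m. From T sinθ = mω²r and T cosθ = mg: tanθ = ω²r/g, so ω² = g tanθ / r = g/(L cosθ).
ω = √(g/(L cosθ)) = √(9.81/(0.973 × 0.7627)) = √13.22 = 3.636 rad/s.
Period = 2π/ω = 1.728 s.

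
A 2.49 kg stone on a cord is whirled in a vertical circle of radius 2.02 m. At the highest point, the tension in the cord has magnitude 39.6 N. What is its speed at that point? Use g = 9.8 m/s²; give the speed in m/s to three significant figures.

At the top, T + mg = mv²/r, so v = √(r(T/m + g)) = √(2.02 × (39.6/2.49 + 9.8)) = √(2.02 × 25.70) = √51.92 = 7.206 m/s.

7.21 m/s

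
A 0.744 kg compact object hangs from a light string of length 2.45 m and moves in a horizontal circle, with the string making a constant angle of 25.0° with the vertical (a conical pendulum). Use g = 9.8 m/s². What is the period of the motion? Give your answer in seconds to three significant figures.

r = L sinθ = 1.035 m. From T sinθ = mω²r and T cosθ = mg: tanθ = ω²r/g, so ω² = g tanθ / r = g/(L cosθ).
ω = √(g/(L cosθ)) = √(9.8/(2.45 × 0.9063)) = √4.414 = 2.101 rad/s.
Period = 2π/ω = 2.991 s.

2.99 s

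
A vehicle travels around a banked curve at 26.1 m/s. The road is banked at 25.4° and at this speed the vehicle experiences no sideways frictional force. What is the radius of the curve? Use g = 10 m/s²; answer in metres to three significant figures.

Frictionless banking: tanθ = v²/(rg), so r = v²/(g tanθ).
r = (26.1)²/(10.0 × tan 25.4°) = 681.2/(10.0 × 0.4748) = 681.2/4.748 = 143.5 m.

143 m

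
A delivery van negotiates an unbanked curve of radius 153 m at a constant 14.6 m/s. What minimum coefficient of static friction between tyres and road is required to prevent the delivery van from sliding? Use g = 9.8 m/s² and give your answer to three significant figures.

Friction provides the centripetal force: μ_s m g = m v²/r, so μ_s = v²/(g r) = (14.60)²/(9.8 × 153) = 213.2/1499 = 0.1422.

0.142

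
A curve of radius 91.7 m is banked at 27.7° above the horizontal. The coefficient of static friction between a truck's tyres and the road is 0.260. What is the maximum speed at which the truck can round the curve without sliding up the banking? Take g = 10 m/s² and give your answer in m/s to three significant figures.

28.9 m/s

At the maximum speed, friction acts down the slope at its limiting value f = μN. Radially (horizontal, toward centre): N sinθ + μN cosθ = mv²/r. Vertically: N cosθ − μN sinθ = mg.
Dividing: v² = r g (sinθ + μcosθ)/(cosθ − μsinθ).
sinθ + μcosθ = 0.4648 + 0.260×0.8854 = 0.6950; cosθ − μsinθ = 0.8854 − 0.260×0.4648 = 0.7645.
v² = 91.7 × 10.0 × 0.6950/0.7645 = 833.7 m²/s², so v = 28.87 m/s.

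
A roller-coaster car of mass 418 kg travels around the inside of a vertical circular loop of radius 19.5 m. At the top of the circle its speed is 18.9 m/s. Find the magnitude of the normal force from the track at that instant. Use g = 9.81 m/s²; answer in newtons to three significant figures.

3560 N

At the top, both N and the weight mg point inward (toward the centre), so N + mg = mv²/r.
N = m(v²/r − g) = 418 × ((18.9)²/19.5 − 9.81) = 418 × (18.32 − 9.81) = 418 × 8.508 = 3557 N.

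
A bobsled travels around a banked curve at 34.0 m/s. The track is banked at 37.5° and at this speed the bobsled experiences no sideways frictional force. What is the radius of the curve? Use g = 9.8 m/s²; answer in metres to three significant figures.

154 m

Frictionless banking: tanθ = v²/(rg), so r = v²/(g tanθ).
r = (34.0)²/(9.8 × tan 37.5°) = 1156/(9.8 × 0.7673) = 1156/7.520 = 153.7 m.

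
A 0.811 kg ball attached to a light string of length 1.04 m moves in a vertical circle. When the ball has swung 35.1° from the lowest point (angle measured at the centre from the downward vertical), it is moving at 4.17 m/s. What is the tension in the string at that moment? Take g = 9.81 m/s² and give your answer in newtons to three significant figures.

Take the radial direction toward the centre of the circle as positive. The component of the weight along the string toward the centre is −mg cos φ (φ measured from the bottom), so Newton's second law along the string gives T − mg cos φ = m v²/r.
cos 35.1° = 0.8181, so T = m(v²/r + g cos φ) = 0.811 × ((4.17)²/1.04 + 9.81 × 0.8181) = 0.811 × (16.72 + (8.026)) = 0.811 × 24.75 = 20.07 N.

20.1 N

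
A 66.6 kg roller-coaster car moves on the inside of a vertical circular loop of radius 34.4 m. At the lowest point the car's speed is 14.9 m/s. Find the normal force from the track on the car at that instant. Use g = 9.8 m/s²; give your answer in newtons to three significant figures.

1080 N

At the lowest point, N points up (toward the centre) and the weight mg points down (away from the centre), so the net inward force is N − mg = mv²/r.
N = m(v²/r + g) = 66.6 × ((14.9)²/34.4 + 9.8) = 66.6 × (6.454 + 9.8) = 66.6 × 16.25 = 1083 N.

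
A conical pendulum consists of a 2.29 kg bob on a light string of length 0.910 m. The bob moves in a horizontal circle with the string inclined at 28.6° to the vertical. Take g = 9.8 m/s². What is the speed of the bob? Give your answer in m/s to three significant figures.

The radius of the circle is r = L sinθ = 0.910 × sin 28.6° = 0.4356 m.
Horizontally T sinθ = mv²/r and vertically T cosθ = mg, so tanθ = v²/(rg).
v = √(r g tanθ) = √(0.4356 × 9.8 × 0.5452) = √2.328 = 1.526 m/s.

1.53 m/s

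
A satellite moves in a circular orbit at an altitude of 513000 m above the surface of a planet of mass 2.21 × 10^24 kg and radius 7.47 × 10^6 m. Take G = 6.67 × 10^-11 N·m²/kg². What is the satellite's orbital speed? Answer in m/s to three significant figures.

4300 m/s

Orbital radius r = R + h = 7.47 × 10^6 + 513000 = 7.983 × 10^6 m.
Gravity supplies the centripetal force: G M m / r² = m v² / r, so v = √(GM/r).
v = √(6.67 × 10^-11 × 2.21 × 10^24 / 7.983 × 10^6) = √(1.847 × 10^7) = 4297 m/s.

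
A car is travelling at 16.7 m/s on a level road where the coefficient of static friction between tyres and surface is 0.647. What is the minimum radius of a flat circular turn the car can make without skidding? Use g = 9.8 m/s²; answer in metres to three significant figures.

44.0 m

At the limit, μ_s m g = m v²/r, so r_min = v²/(μ_s g) = (16.7)²/(0.647 × 9.8) = 278.9/6.341 = 43.98 m.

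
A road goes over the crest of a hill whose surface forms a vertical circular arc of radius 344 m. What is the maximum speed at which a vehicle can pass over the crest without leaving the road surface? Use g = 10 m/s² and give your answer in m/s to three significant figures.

58.7 m/s

At the crest the centre of the circle is below the vehicle, so the net downward (centripetal) force is mg − N = mv²/r.
The vehicle leaves the road when N → 0, giving v_max = √(g r) = √(10.0 × 344) = 58.65 m/s.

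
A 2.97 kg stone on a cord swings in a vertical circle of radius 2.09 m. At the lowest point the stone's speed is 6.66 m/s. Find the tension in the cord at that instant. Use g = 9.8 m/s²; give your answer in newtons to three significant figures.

92.1 N

At the lowest point, T points up (toward the centre) and the weight mg points down (away from the centre), so the net inward force is T − mg = mv²/r.
T = m(v²/r + g) = 2.97 × ((6.66)²/2.09 + 9.8) = 2.97 × (21.22 + 9.8) = 2.97 × 31.02 = 92.14 N.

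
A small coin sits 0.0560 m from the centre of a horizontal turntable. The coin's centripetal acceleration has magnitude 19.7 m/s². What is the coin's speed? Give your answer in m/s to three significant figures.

1.05 m/s

a_c = v²/r ⇒ v = √(a_c · r) = √(19.7 × 0.0560) = √1.103 = 1.050 m/s.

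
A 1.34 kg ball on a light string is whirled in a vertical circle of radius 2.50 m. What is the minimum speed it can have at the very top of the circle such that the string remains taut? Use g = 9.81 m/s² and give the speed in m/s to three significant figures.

4.95 m/s

At the top, both weight mg and T point toward the centre: T + mg = mv²/r.
At minimum speed T → 0, so mg = mv_min²/r ⇒ v_min = √(g r) = √(9.81 × 2.50) = 4.952 m/s.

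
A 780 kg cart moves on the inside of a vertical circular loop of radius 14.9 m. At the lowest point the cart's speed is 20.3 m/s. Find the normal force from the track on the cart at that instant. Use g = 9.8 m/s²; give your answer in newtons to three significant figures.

29200 N

At the lowest point, N points up (toward the centre) and the weight mg points down (away from the centre), so the net inward force is N − mg = mv²/r.
N = m(v²/r + g) = 780 × ((20.3)²/14.9 + 9.8) = 780 × (27.66 + 9.8) = 780 × 37.46 = 29220 N.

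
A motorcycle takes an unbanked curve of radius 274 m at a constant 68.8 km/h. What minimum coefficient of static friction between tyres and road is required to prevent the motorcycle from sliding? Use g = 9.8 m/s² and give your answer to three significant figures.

v = 68.8/3.6 = 19.11 m/s.
Friction provides the centripetal force: μ_s m g = m v²/r, so μ_s = v²/(g r) = (19.11)²/(9.8 × 274) = 365.2/2685 = 0.1360.

0.136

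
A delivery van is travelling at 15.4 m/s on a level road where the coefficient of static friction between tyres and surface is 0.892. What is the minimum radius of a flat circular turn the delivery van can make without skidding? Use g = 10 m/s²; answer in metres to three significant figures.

At the limit, μ_s m g = m v²/r, so r_min = v²/(μ_s g) = (15.4)²/(0.892 × 10.0) = 237.2/8.920 = 26.59 m.

26.6 m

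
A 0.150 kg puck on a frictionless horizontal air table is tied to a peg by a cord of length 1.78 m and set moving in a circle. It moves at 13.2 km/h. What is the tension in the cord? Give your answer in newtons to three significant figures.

v = 13.2 km/h = 13.2/3.6 = 3.667 m/s.
The tension is the only horizontal force, so it supplies the full centripetal force: T = m v²/r = 0.150 × (3.667)²/1.78 = 0.150 × 13.44/1.78 = 1.133 N.

1.13 N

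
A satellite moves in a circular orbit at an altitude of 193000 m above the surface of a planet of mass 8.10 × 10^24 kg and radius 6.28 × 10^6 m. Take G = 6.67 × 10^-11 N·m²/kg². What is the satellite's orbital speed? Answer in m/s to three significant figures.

Orbital radius r = R + h = 6.28 × 10^6 + 193000 = 6.473 × 10^6 m.
Gravity supplies the centripetal force: G M m / r² = m v² / r, so v = √(GM/r).
v = √(6.67 × 10^-11 × 8.10 × 10^24 / 6.473 × 10^6) = √(8.347 × 10^7) = 9136 m/s.

9140 m/s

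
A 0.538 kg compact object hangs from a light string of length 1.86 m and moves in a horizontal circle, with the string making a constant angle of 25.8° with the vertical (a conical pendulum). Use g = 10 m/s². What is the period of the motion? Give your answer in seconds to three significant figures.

r = L sinθ = 0.8095 m. From T sinθ = mω²r and T cosθ = mg: tanθ = ω²r/g, so ω² = g tanθ / r = g/(L cosθ).
ω = √(g/(L cosθ)) = √(10.0/(1.86 × 0.9003)) = √5.972 = 2.444 rad/s.
Period = 2π/ω = 2.571 s.

2.57 s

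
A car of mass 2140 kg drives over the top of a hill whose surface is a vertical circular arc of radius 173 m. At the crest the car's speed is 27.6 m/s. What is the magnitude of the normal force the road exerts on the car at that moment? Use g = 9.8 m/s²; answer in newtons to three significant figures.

11500 N

At the crest the centripetal acceleration points downward (toward the centre of the arc), so mg − N = mv²/r.
N = m(g − v²/r) = 2140 × (9.8 − (27.6)²/173) = 2140 × (9.8 − 4.403) = 2140 × 5.397 = 11550 N.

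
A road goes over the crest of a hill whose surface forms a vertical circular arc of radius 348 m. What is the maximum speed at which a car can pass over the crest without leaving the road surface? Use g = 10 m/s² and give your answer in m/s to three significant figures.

At the crest the centre of the circle is below the car, so the net downward (centripetal) force is mg − N = mv²/r.
The car leaves the road when N → 0, giving v_max = √(g r) = √(10.0 × 348) = 58.99 m/s.

59.0 m/s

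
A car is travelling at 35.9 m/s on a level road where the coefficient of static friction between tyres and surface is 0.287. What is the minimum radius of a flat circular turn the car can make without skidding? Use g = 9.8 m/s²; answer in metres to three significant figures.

At the limit, μ_s m g = m v²/r, so r_min = v²/(μ_s g) = (35.9)²/(0.287 × 9.8) = 1289/2.813 = 458.2 m.

458 m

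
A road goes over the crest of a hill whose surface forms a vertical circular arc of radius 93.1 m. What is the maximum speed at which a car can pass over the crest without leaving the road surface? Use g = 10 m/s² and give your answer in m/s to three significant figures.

At the crest the centre of the circle is below the car, so the net downward (centripetal) force is mg − N = mv²/r.
The car leaves the road when N → 0, giving v_max = √(g r) = √(10.0 × 93.1) = 30.51 m/s.

30.5 m/s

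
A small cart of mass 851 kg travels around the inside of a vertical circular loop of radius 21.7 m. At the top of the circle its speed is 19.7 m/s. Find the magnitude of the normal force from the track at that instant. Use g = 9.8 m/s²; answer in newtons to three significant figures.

6880 N

At the top, both N and the weight mg point inward (toward the centre), so N + mg = mv²/r.
N = m(v²/r − g) = 851 × ((19.7)²/21.7 − 9.8) = 851 × (17.88 − 9.8) = 851 × 8.084 = 6880 N.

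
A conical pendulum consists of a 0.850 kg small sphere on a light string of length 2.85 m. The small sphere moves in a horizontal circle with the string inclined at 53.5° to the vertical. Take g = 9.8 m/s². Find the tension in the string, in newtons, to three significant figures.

14.0 N

Vertically the bob has no acceleration, so T cosθ = mg.
T = mg/cosθ = 0.850 × 9.8 / cos 53.5° = 8.330/0.5948 = 14.00 N.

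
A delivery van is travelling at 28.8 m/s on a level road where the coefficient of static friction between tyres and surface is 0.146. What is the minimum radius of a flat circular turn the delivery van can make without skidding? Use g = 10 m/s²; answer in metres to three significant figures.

568 m

At the limit, μ_s m g = m v²/r, so r_min = v²/(μ_s g) = (28.8)²/(0.146 × 10.0) = 829.4/1.460 = 568.1 m.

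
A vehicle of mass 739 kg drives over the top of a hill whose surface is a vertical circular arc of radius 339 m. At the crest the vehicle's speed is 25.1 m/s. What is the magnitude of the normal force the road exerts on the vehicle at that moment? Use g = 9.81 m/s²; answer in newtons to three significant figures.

At the crest the centripetal acceleration points downward (toward the centre of the arc), so mg − N = mv²/r.
N = m(g − v²/r) = 739 × (9.81 − (25.1)²/339) = 739 × (9.81 − 1.858) = 739 × 7.952 = 5876 N.

5880 N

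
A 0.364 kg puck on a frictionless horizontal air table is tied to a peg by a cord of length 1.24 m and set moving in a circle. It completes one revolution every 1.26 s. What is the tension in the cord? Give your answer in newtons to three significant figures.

v = 2πr/T = 2π × 1.24/1.26 = 6.183 m/s.
The tension is the only horizontal force, so it supplies the full centripetal force: T = m v²/r = 0.364 × (6.183)²/1.24 = 0.364 × 38.24/1.24 = 11.22 N.

11.2 N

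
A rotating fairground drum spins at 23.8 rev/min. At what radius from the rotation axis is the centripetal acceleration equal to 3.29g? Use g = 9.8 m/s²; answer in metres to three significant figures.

ω = 23.8 rev/min × 2π/60 = 2.492 rad/s.
a_c = ω²r = 3.29g ⇒ r = 3.29 × 9.8 / (2.492)² = 32.24/6.212 = 5.191 m.

5.19 m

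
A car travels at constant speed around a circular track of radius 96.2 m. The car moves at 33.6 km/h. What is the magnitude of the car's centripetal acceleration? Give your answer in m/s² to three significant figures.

0.906 m/s²

v = 33.6 km/h = 33.6/3.6 = 9.333 m/s.
a_c = v²/r = (9.333)²/96.2 = 87.11/96.2 = 0.9055 m/s².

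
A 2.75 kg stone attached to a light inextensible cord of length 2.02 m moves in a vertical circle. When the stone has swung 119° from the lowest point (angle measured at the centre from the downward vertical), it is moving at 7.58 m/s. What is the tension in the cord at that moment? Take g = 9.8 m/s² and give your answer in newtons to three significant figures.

Take the radial direction toward the centre of the circle as positive. The component of the weight along the string toward the centre is −mg cos φ (φ measured from the bottom), so Newton's second law along the string gives T − mg cos φ = m v²/r.
cos 119° = -0.4848, so T = m(v²/r + g cos φ) = 2.75 × ((7.58)²/2.02 + 9.8 × -0.4848) = 2.75 × (28.44 + (-4.751)) = 2.75 × 23.69 = 65.15 N.

65.2 N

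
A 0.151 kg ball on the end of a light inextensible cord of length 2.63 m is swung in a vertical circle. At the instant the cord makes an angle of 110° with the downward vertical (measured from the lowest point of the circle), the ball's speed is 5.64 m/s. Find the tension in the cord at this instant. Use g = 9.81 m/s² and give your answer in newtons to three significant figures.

Take the radial direction toward the centre of the circle as positive. The component of the weight along the string toward the centre is −mg cos φ (φ measured from the bottom), so Newton's second law along the string gives T − mg cos φ = m v²/r.
cos 110° = -0.3420, so T = m(v²/r + g cos φ) = 0.151 × ((5.64)²/2.63 + 9.81 × -0.3420) = 0.151 × (12.09 + (-3.355)) = 0.151 × 8.740 = 1.320 N.

1.32 N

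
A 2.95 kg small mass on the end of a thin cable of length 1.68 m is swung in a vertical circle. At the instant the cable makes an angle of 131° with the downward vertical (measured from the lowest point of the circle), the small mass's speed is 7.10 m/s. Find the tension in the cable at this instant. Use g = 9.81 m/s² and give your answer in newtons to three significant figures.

69.5 N

Take the radial direction toward the centre of the circle as positive. The component of the weight along the string toward the centre is −mg cos φ (φ measured from the bottom), so Newton's second law along the string gives T − mg cos φ = m v²/r.
cos 131° = -0.6561, so T = m(v²/r + g cos φ) = 2.95 × ((7.10)²/1.68 + 9.81 × -0.6561) = 2.95 × (30.01 + (-6.436)) = 2.95 × 23.57 = 69.53 N.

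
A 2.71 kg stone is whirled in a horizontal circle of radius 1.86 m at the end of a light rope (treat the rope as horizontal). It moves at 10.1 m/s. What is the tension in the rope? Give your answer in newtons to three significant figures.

The tension is the only horizontal force, so it supplies the full centripetal force: T = m v²/r = 2.71 × (10.10)²/1.86 = 2.71 × 102.0/1.86 = 148.6 N.

149 N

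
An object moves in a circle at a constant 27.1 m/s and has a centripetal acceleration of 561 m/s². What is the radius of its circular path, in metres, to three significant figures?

a_c = v²/r ⇒ r = v²/a_c = (27.1)²/561 = 734.4/561 = 1.309 m.

1.31 m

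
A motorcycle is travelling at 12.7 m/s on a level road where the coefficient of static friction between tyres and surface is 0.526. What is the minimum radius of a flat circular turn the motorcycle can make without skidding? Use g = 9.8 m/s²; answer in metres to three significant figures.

At the limit, μ_s m g = m v²/r, so r_min = v²/(μ_s g) = (12.7)²/(0.526 × 9.8) = 161.3/5.155 = 31.29 m.

31.3 m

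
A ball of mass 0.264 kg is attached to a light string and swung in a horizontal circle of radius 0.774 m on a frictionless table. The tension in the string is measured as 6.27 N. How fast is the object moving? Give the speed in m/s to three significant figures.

T = m v²/r ⇒ v = √(T r / m) = √(6.27 × 0.774 / 0.264) = √18.38 = 4.287 m/s.

4.29 m/s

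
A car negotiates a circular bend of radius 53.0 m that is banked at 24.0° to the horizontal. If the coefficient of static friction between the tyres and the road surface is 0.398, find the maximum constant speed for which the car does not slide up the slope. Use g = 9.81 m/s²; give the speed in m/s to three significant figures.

At the maximum speed, friction acts down the slope at its limiting value f = μN. Radially (horizontal, toward centre): N sinθ + μN cosθ = mv²/r. Vertically: N cosθ − μN sinθ = mg.
Dividing: v² = r g (sinθ + μcosθ)/(cosθ − μsinθ).
sinθ + μcosθ = 0.4067 + 0.398×0.9135 = 0.7703; cosθ − μsinθ = 0.9135 − 0.398×0.4067 = 0.7517.
v² = 53.0 × 9.81 × 0.7703/0.7517 = 532.8 m²/s², so v = 23.08 m/s.

23.1 m/s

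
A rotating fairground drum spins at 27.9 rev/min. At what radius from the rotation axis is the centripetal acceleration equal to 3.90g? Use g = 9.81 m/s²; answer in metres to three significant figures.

4.48 m

ω = 27.9 rev/min × 2π/60 = 2.922 rad/s.
a_c = ω²r = 3.90g ⇒ r = 3.90 × 9.81 / (2.922)² = 38.26/8.536 = 4.482 m.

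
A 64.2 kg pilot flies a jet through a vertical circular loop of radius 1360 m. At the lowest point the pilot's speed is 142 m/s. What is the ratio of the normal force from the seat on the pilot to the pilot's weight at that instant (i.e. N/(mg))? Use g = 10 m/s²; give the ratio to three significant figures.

At the bottom, N − mg = mv²/r, so N = m(v²/r + g) and N/(mg) = v²/(rg) + 1 = (142)²/(1360 × 10.0) + 1 = 1.483 + 1 = 2.483.

2.48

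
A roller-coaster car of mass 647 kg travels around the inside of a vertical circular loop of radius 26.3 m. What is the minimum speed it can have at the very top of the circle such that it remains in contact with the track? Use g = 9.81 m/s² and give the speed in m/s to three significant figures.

16.1 m/s

At the highest point the centre is directly below, so both the weight and N act inward: N + mg = mv²/r.
At minimum speed N → 0, so mg = mv_min²/r ⇒ v_min = √(g r) = √(9.81 × 26.3) = 16.06 m/s.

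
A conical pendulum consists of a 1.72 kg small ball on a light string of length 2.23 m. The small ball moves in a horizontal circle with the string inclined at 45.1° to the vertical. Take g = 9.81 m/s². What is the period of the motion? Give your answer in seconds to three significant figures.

2.52 s

r = L sinθ = 1.580 m. From T sinθ = mω²r and T cosθ = mg: tanθ = ω²r/g, so ω² = g tanθ / r = g/(L cosθ).
ω = √(g/(L cosθ)) = √(9.81/(2.23 × 0.7059)) = √6.232 = 2.496 rad/s.
Period = 2π/ω = 2.517 s.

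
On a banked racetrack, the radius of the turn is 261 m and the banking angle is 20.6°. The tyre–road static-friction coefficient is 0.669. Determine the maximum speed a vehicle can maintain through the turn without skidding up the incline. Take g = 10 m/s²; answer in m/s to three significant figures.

60.4 m/s

At the maximum speed, friction acts down the slope at its limiting value f = μN. Radially (horizontal, toward centre): N sinθ + μN cosθ = mv²/r. Vertically: N cosθ − μN sinθ = mg.
Dividing: v² = r g (sinθ + μcosθ)/(cosθ − μsinθ).
sinθ + μcosθ = 0.3518 + 0.669×0.9361 = 0.9781; cosθ − μsinθ = 0.9361 − 0.669×0.3518 = 0.7007.
v² = 261 × 10.0 × 0.9781/0.7007 = 3643 m²/s², so v = 60.36 m/s.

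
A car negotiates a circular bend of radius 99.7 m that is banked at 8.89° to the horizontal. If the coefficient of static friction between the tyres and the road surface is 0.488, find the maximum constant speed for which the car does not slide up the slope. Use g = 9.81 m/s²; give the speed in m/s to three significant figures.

26.1 m/s

At the maximum speed, friction acts down the slope at its limiting value f = μN. Radially (horizontal, toward centre): N sinθ + μN cosθ = mv²/r. Vertically: N cosθ − μN sinθ = mg.
Dividing: v² = r g (sinθ + μcosθ)/(cosθ − μsinθ).
sinθ + μcosθ = 0.1545 + 0.488×0.9880 = 0.6367; cosθ − μsinθ = 0.9880 − 0.488×0.1545 = 0.9126.
v² = 99.7 × 9.81 × 0.6367/0.9126 = 682.4 m²/s², so v = 26.12 m/s.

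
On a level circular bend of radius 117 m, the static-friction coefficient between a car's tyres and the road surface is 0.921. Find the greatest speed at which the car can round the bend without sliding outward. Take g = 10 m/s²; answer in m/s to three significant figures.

The only inward force on a level bend is static friction, so at the limit f_s = μ_s N = μ_s m g = m v²/r.
Mass cancels: v_max = √(μ_s g r) = √(0.921 × 10.0 × 117) = √1078 = 32.83 m/s.

32.8 m/s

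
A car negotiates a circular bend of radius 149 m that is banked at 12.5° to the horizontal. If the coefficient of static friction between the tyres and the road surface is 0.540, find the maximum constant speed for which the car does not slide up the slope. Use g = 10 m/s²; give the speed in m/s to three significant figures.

At the maximum speed, friction acts down the slope at its limiting value f = μN. Radially (horizontal, toward centre): N sinθ + μN cosθ = mv²/r. Vertically: N cosθ − μN sinθ = mg.
Dividing: v² = r g (sinθ + μcosθ)/(cosθ − μsinθ).
sinθ + μcosθ = 0.2164 + 0.540×0.9763 = 0.7436; cosθ − μsinθ = 0.9763 − 0.540×0.2164 = 0.8594.
v² = 149 × 10.0 × 0.7436/0.8594 = 1289 m²/s², so v = 35.91 m/s.

35.9 m/s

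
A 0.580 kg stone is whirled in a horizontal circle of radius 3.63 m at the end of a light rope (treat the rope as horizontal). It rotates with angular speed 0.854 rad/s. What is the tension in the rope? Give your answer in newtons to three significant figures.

v = ωr = 0.854 × 3.63 = 3.100 m/s.
The tension is the only horizontal force, so it supplies the full centripetal force: T = m v²/r = 0.580 × (3.100)²/3.63 = 0.580 × 9.610/3.63 = 1.536 N.

1.54 N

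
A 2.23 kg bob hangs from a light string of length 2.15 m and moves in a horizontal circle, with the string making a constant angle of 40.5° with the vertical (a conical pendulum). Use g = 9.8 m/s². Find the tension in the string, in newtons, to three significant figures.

28.7 N

Vertically the bob has no acceleration, so T cosθ = mg.
T = mg/cosθ = 2.23 × 9.8 / cos 40.5° = 21.85/0.7604 = 28.74 N.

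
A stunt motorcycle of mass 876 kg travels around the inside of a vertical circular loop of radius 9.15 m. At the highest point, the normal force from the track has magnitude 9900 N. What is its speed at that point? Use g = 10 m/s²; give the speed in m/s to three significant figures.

14.0 m/s

At the top, N + mg = mv²/r, so v = √(r(N/m + g)) = √(9.15 × (9900/876 + 10.0)) = √(9.15 × 21.30) = √194.9 = 13.96 m/s.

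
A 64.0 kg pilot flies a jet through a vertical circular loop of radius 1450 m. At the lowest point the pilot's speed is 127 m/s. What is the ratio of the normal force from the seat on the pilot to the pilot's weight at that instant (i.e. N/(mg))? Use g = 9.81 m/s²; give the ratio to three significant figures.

At the bottom, N − mg = mv²/r, so N = m(v²/r + g) and N/(mg) = v²/(rg) + 1 = (127)²/(1450 × 9.81) + 1 = 1.134 + 1 = 2.134.

2.13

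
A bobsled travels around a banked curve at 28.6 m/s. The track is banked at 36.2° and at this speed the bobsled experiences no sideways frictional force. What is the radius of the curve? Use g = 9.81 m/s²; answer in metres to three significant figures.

Frictionless banking: tanθ = v²/(rg), so r = v²/(g tanθ).
r = (28.6)²/(9.81 × tan 36.2°) = 818.0/(9.81 × 0.7319) = 818.0/7.180 = 113.9 m.

114 m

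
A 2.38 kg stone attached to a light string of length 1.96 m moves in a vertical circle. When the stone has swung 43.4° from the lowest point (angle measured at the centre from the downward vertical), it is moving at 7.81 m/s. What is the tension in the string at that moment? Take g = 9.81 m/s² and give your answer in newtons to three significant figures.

Take the radial direction toward the centre of the circle as positive. The component of the weight along the string toward the centre is −mg cos φ (φ measured from the bottom), so Newton's second law along the string gives T − mg cos φ = m v²/r.
cos 43.4° = 0.7266, so T = m(v²/r + g cos φ) = 2.38 × ((7.81)²/1.96 + 9.81 × 0.7266) = 2.38 × (31.12 + (7.128)) = 2.38 × 38.25 = 91.03 N.

91.0 N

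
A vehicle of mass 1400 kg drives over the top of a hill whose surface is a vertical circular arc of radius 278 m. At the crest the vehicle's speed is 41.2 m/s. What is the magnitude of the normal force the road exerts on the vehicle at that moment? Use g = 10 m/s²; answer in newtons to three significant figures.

5450 N

At the crest the centripetal acceleration points downward (toward the centre of the arc), so mg − N = mv²/r.
N = m(g − v²/r) = 1400 × (10.0 − (41.2)²/278) = 1400 × (10.0 − 6.106) = 1400 × 3.894 = 5452 N.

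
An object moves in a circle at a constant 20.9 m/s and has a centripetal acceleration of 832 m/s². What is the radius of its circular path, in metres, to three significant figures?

a_c = v²/r ⇒ r = v²/a_c = (20.9)²/832 = 436.8/832 = 0.5250 m.

0.525 m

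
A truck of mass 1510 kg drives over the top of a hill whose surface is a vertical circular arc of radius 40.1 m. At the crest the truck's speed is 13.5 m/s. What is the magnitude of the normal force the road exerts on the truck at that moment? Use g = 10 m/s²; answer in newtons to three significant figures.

At the crest the centripetal acceleration points downward (toward the centre of the arc), so mg − N = mv²/r.
N = m(g − v²/r) = 1510 × (10.0 − (13.5)²/40.1) = 1510 × (10.0 − 4.545) = 1510 × 5.455 = 8237 N.

8240 N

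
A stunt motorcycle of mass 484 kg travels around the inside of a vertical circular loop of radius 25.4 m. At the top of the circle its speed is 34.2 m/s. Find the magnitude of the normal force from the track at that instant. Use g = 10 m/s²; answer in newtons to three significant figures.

17400 N

At the top, both N and the weight mg point inward (toward the centre), so N + mg = mv²/r.
N = m(v²/r − g) = 484 × ((34.2)²/25.4 − 10.0) = 484 × (46.05 − 10.0) = 484 × 36.05 = 17450 N.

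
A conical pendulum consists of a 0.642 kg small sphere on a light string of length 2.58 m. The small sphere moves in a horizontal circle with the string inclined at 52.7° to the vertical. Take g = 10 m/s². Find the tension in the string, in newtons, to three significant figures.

10.6 N

Vertically the bob has no acceleration, so T cosθ = mg.
T = mg/cosθ = 0.642 × 10.0 / cos 52.7° = 6.420/0.6060 = 10.59 N.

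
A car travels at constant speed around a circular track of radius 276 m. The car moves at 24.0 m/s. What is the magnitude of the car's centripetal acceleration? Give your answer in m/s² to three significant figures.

a_c = v²/r = (24.00)²/276 = 576.0/276 = 2.087 m/s².

2.09 m/s²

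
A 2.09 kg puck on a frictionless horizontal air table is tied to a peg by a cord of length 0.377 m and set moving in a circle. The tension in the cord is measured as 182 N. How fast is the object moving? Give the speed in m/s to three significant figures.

T = m v²/r ⇒ v = √(T r / m) = √(182 × 0.377 / 2.09) = √32.83 = 5.730 m/s.

5.73 m/s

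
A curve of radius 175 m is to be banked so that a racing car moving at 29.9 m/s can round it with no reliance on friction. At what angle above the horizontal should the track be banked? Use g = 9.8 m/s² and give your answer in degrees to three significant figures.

With no friction, the horizontal component of the normal force provides the centripetal force: N sinθ = mv²/r, while N cosθ = mg vertically.
Dividing: tanθ = v²/(r g) = (29.9)²/(175 × 9.8) = 894.0/1715 = 0.5213.
θ = arctan(0.5213) = 27.53°.

27.5°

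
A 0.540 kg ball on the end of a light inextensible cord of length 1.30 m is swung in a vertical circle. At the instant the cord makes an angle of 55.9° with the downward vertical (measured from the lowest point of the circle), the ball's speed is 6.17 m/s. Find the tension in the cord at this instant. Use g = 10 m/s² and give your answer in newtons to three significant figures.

18.8 N

Take the radial direction toward the centre of the circle as positive. The component of the weight along the string toward the centre is −mg cos φ (φ measured from the bottom), so Newton's second law along the string gives T − mg cos φ = m v²/r.
cos 55.9° = 0.5606, so T = m(v²/r + g cos φ) = 0.540 × ((6.17)²/1.30 + 10.0 × 0.5606) = 0.540 × (29.28 + (5.606)) = 0.540 × 34.89 = 18.84 N.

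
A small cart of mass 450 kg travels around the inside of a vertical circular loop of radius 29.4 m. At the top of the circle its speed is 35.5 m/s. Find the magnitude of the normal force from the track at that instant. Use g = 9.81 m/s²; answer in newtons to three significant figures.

At the top, both N and the weight mg point inward (toward the centre), so N + mg = mv²/r.
N = m(v²/r − g) = 450 × ((35.5)²/29.4 − 9.81) = 450 × (42.87 − 9.81) = 450 × 33.06 = 14880 N.

14900 N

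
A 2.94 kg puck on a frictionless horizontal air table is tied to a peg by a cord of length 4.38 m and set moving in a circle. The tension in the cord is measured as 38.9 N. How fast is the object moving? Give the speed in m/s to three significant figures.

7.61 m/s

T = m v²/r ⇒ v = √(T r / m) = √(38.9 × 4.38 / 2.94) = √57.95 = 7.613 m/s.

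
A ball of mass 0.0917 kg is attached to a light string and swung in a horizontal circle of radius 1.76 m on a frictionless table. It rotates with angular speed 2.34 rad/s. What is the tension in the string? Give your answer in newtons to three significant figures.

v = ωr = 2.34 × 1.76 = 4.118 m/s.
The tension is the only horizontal force, so it supplies the full centripetal force: T = m v²/r = 0.0917 × (4.118)²/1.76 = 0.0917 × 16.96/1.76 = 0.8837 N.

0.884 N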